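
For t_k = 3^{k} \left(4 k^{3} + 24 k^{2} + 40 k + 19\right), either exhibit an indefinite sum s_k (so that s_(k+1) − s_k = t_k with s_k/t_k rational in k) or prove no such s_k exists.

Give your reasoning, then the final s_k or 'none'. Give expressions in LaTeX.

s_k = 3^{k} \left(2 k^{3} + 3 k^{2} + 2 k - 1\right)

t_(k+1)/t_k = 3*(4*k**3 + 36*k**2 + 100*k + 87)/(4*k**3 + 24*k**2 + 40*k + 19).
Normal form (A,B,C) = (3, 1, k**3 + 6*k**2 + 10*k + 19/4).
Need (3)·f(k+1) − (1)·f(k) = k**3 + 6*k**2 + 10*k + 19/4.
d = 3 from the (0,0,3) case.
Solve for f: f(k) = (2*k**3 + 3*k**2 + 2*k - 1)/4 (degree 3 ≤ 3).
R(k) = B(k−1)·f(k)/C(k) = (2*k**3 + 3*k**2 + 2*k - 1)/(4*k**3 + 24*k**2 + 40*k + 19); s_k = R·t_k = 3**k*(2*k**3 + 3*k**2 + 2*k - 1).
Verify: 3**k*(4*k**3 + 24*k**2 + 40*k + 19) matches t_k.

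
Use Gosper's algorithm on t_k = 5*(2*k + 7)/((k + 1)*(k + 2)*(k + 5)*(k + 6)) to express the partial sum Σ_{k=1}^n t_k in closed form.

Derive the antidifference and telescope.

S(n) = 5*n*(n + 8)/(12*(n**2 + 8*n + 12))

t_(k+1)/t_k = (k + 1)*(k + 5)*(2*k + 9)/((k + 3)*(k + 7)*(2*k + 7)).
Gosper form: A/B · C(k+1)/C(k) with A=k + 1, B=k + 7, C=k**3 + 21*k**2/2 + 73*k/2 + 42.
f must satisfy (k + 1)·f(k+1) − (k + 6)·f(k) = k**3 + 21*k**2/2 + 73*k/2 + 42.
Bound: deg f ≤ 5.
Solve for f: f(k) = k*(k + 2)*(k + 3)*(k + 4)*(k + 6)/10 (degree 5 ≤ 5).
R(k) = B(k−1)·f(k)/C(k) = k*(k + 2)*(k + 6)**2/(5*(2*k + 7)); s_k = R·t_k = k*(k + 6)/(k**2 + 6*k + 5).
Verify: 5*(2*k + 7)/(k**4 + 14*k**3 + 65*k**2 + 112*k + 60) matches t_k.
s_(n+1) = (n**2 + 8*n + 7)/(n**2 + 8*n + 12) and s_(1) = 7/12, so S(n) = 5*n*(n + 8)/(12*(n**2 + 8*n + 12)).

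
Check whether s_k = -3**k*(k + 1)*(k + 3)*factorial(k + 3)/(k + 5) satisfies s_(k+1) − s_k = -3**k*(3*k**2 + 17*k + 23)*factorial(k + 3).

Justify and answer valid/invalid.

s_(k+1) = -3**(k + 1)*(k + 2)*(k + 4)*factorial(k + 4)/(k + 6)
s_(k+1) − s_k = -3**k*(3*k**4 + 44*k**3 + 236*k**2 + 549*k + 462)*factorial(k + 3)/((k + 5)*(k + 6))
(s_(k+1) − s_k) − t_k = 2*3**k*(k + 3)*(3*k**2 + 23*k + 38)*factorial(k + 3)/((k + 5)*(k + 6))

Invalid: residual 2*3**k*(k + 3)*(3*k**2 + 23*k + 38)*factorial(k + 3)/((k + 5)*(k + 6)) ≠ 0.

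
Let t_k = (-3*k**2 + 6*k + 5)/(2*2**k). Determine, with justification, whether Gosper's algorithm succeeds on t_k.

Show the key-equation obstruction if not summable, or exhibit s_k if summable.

Yes. s_k = (3*k**2 - 2)/2**k.

r(k) = (3*k**2 - 8)/(2*(3*k**2 - 6*k - 5)) after simplifying.
Normal form (A,B,C) = (1/2, 1, k**2 - 2*k - 5/3).
Solve (1/2)·f(k+1) − (1)·f(k) = k**2 - 2*k - 5/3.
d = 2 from the (0,0,2) case.
Solve for f: f(k) = -2*(3*k**2 - 2)/3 (degree 2 ≤ 2).
R(k) = B(k−1)·f(k)/C(k) = -2*(3*k**2 - 2)/(3*k**2 - 6*k - 5); s_k = R·t_k = (3*k**2 - 2)/2**k.
Check: Δs_k = (-3*k**2 + 6*k + 5)/(2*2**k). ✓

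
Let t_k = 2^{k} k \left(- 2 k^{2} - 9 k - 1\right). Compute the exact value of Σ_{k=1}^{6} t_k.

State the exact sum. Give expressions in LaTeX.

t_(k+1)/t_k = 2*(2*k**3 + 15*k**2 + 25*k + 12)/(k*(2*k**2 + 9*k + 1)).
Normal form (A,B,C) = (2, 1, k**3 + 9*k**2/2 + k/2).
f must satisfy (2)·f(k+1) − (1)·f(k) = k**3 + 9*k**2/2 + k/2.
Bound: deg f ≤ 3.
Solve for f: f(k) = k*(k - 1)*(2*k - 1)/2 (degree 3 ≤ 3).
R(k) = B(k−1)·f(k)/C(k) = (k - 1)*(2*k - 1)/(2*k**2 + 9*k + 1); s_k = R·t_k = 2**k*k*(-2*k**2 + 3*k - 1).
Δs = 2**k*k*(-2*k**2 - 9*k - 1), as required.
Evaluate s at k=7 and k=1: -69888 and 0; difference -69888.

Σ = -69888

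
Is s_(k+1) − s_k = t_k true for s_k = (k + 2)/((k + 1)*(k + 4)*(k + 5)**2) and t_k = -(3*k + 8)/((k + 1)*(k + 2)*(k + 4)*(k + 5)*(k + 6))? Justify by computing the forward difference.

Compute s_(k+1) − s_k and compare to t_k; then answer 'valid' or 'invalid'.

Invalid: residual 3*(4*k**2 + 31*k + 52)/(k**7 + 29*k**6 + 349*k**5 + 2243*k**4 + 8230*k**3 + 16988*k**2 + 17880*k + 7200) ≠ 0.

s_(k+1) = (k + 3)/((k + 2)*(k + 5)*(k + 6)**2)
s_(k+1) − s_k = ((k + 1)*(k + 3)*(k + 4)*(k + 5) - (k + 2)**2*(k + 6)**2)/((k + 1)*(k + 2)*(k + 4)*(k + 5)**2*(k + 6)**2)
(s_(k+1) − s_k) − t_k = 3*(4*k**2 + 31*k + 52)/(k**7 + 29*k**6 + 349*k**5 + 2243*k**4 + 8230*k**3 + 16988*k**2 + 17880*k + 7200)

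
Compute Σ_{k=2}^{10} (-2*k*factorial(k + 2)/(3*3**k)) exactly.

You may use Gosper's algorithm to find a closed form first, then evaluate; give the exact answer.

Ratio r(k) = (k + 1)*(k + 3)/(3*k).
Gosper form: A/B · C(k+1)/C(k) with A=k/3 + 1, B=1, C=k.
f must satisfy (k/3 + 1)·f(k+1) − (1)·f(k) = k.
deg f ≤ 0 (via 1,0,1).
Solve for f: f(k) = 3 (degree 0 ≤ 0).
R(k) = B(k−1)·f(k)/C(k) = 3/k; s_k = R·t_k = -2*factorial(k + 2)/3**k.
Δs = -2*k*factorial(k + 2)/(3*3**k), as required.
Σ_(k=2)^(10) t_k = s_(11) − s_(2) = -51251200/729 − (-16/3) = -51247312/729.

Σ = -51247312/729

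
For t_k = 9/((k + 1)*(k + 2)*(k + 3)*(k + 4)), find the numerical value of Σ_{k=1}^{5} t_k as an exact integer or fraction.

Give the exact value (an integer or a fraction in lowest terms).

Σ = 5/42

t_(k+1)/t_k = (k + 1)/(k + 5).
Factor: A=k + 1; B=k + 5; C=1.
Key eq: (k + 1)·f(k+1) = (k + 4)·f(k) + (1).
From deg A=1, deg B=1, deg C=0: d=3.
A polynomial solution: f(k) = k*(k**2 + 6*k + 11)/18.
Get s_k = R·t_k = k*(k**2 + 6*k + 11)/(2*(k + 1)*(k + 2)*(k + 3)) with R(k) = B(k−1)f(k)/C(k) = k*(k + 4)*(k**2 + 6*k + 11)/18.
Check: Δs_k = 9/(k**4 + 10*k**3 + 35*k**2 + 50*k + 24). ✓
Evaluate s at k=6 and k=1: 83/168 and 3/8; difference 5/42.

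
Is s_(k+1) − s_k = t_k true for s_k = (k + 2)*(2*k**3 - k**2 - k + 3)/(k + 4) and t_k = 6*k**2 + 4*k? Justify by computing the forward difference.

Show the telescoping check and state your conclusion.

Invalid: residual 2*(-4*k**3 - 29*k**2 - 17*k + 3)/(k**2 + 9*k + 20) ≠ 0.

s_(k+1) = -(k + 3)*(k - 2*(k + 1)**3 + (k + 1)**2 - 2)/(k + 5)
s_(k+1) − s_k = 2*(3*k**4 + 25*k**3 + 49*k**2 + 23*k + 3)/(k**2 + 9*k + 20)
(s_(k+1) − s_k) − t_k = 2*(-4*k**3 - 29*k**2 - 17*k + 3)/(k**2 + 9*k + 20)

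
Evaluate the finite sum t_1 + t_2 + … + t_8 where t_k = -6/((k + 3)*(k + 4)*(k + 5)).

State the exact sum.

Compute t_(k+1)/t_k: get (k + 3)/(k + 6).
Normal form (A,B,C) = (k + 3, k + 6, 1).
Solve (k + 3)·f(k+1) − (k + 5)·f(k) = 1.
d = 2 from the (1,1,0) case.
Solve for f: f(k) = k*(k + 7)/24 (degree 2 ≤ 2).
So s_k = (B(k−1)f/C)·t_k = (k*(k + 5)*(k + 7)/24)·t_k = k*(-k - 7)/(4*(k + 3)*(k + 4)).
Check: Δs_k = -6/(k**3 + 12*k**2 + 47*k + 60). ✓
Sum = s_(9) − s_(1); s_(9) = -3/13, s_(1) = -1/10 ⇒ -17/130.

Σ = -17/130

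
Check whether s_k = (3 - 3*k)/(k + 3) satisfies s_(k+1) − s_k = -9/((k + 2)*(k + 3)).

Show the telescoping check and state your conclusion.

s_(k+1) = -3*k/(k + 4)
s_(k+1) − s_k = -12/(k**2 + 7*k + 12)
(s_(k+1) − s_k) − t_k = 3*(4 - k)/(k**3 + 9*k**2 + 26*k + 24)

Invalid: residual 3*(4 - k)/(k**3 + 9*k**2 + 26*k + 24) ≠ 0.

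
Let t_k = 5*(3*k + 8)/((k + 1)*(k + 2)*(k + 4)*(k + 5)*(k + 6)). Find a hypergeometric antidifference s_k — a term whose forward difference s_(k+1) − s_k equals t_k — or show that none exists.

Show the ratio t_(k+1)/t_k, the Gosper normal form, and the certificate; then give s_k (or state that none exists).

s_k = k*(k**2 + 10*k + 29)/(4*(k**3 + 10*k**2 + 29*k + 20))

Compute t_(k+1)/t_k: get (k + 1)*(k + 4)*(3*k + 11)/((k + 3)*(k + 7)*(3*k + 8)).
Gosper form: A/B · C(k+1)/C(k) with A=k + 1, B=k + 7, C=k**2 + 17*k/3 + 8.
Need (k + 1)·f(k+1) − (k + 6)·f(k) = k**2 + 17*k/3 + 8.
Bound: deg f ≤ 5.
Solving with deg f ≤ 5: f(k) = k*(k + 2)*(k + 3)*(k**2 + 10*k + 29)/60.
Get s_k = R·t_k = k*(k**2 + 10*k + 29)/(4*(k**3 + 10*k**2 + 29*k + 20)) with R(k) = B(k−1)f(k)/C(k) = k*(k + 2)*(k + 6)*(k**2 + 10*k + 29)/(20*(3*k + 8)).
Δs = 5*(3*k + 8)/(k**5 + 18*k**4 + 121*k**3 + 372*k**2 + 508*k + 240), as required.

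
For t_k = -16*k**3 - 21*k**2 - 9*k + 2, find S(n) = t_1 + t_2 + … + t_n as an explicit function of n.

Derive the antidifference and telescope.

The ratio is (16*k**3 + 69*k**2 + 99*k + 44)/(16*k**3 + 21*k**2 + 9*k - 2).
Factor: A=1; B=1; C=k**3 + 21*k**2/16 + 9*k/16 - 1/8.
Need (1)·f(k+1) − (1)·f(k) = k**3 + 21*k**2/16 + 9*k/16 - 1/8.
d = 4 from the (0,0,3) case.
Match coefficients ⇒ f(k) = k*(4*k**3 - k**2 - 2*k - 3)/16.
Get s_k = R·t_k = k*(-4*k**3 + k**2 + 2*k + 3) with R(k) = B(k−1)f(k)/C(k) = k*(4*k**3 - k**2 - 2*k - 3)/(16*k**3 + 21*k**2 + 9*k - 2).
s_(k+1) − s_k = -16*k**3 - 21*k**2 - 9*k + 2 = t_k.
s_(n+1) = -4*n**4 - 15*n**3 - 19*n**2 - 6*n + 2 and s_(1) = 2, so S(n) = n*(-4*n**3 - 15*n**2 - 19*n - 6).

S(n) = n*(-4*n**3 - 15*n**2 - 19*n - 6)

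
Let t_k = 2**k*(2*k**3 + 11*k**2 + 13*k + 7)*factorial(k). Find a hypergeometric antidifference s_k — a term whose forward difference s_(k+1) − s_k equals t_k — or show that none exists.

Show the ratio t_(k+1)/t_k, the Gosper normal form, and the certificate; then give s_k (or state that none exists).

s_k = 2**k*(k**2 + 3*k - 1)*factorial(k)

Ratio r(k) = 2*(2*k**4 + 19*k**3 + 58*k**2 + 74*k + 33)/(2*k**3 + 11*k**2 + 13*k + 7).
So A=2*k + 2 and B=1, with C=k**3 + 11*k**2/2 + 13*k/2 + 7/2.
Need (2*k + 2)·f(k+1) − (1)·f(k) = k**3 + 11*k**2/2 + 13*k/2 + 7/2.
From deg A=1, deg B=0, deg C=3: d=2.
Solve for f: f(k) = (k**2 + 3*k - 1)/2 (degree 2 ≤ 2).
Get s_k = R·t_k = 2**k*(k**2 + 3*k - 1)*factorial(k) with R(k) = B(k−1)f(k)/C(k) = (k**2 + 3*k - 1)/(2*k**3 + 11*k**2 + 13*k + 7).
Check: Δs_k = 2**k*(2*k**3 + 11*k**2 + 13*k + 7)*factorial(k). ✓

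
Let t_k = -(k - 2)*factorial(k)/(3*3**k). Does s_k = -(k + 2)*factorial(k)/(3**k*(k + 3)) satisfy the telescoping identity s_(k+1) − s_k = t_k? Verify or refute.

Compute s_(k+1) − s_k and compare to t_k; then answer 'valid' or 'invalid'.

s_(k+1) = -(k + 3)*factorial(k + 1)/(3*3**k*(k + 4))
s_(k+1) − s_k = -(k**3 + 4*k**2 - 3*k - 15)*factorial(k)/(3*3**k*(k + 3)*(k + 4))
(s_(k+1) − s_k) − t_k = (k**2 + k - 9)*factorial(k)/(3*3**k*(k + 3)*(k + 4))

Invalid: residual (k**2 + k - 9)*factorial(k)/(3*3**k*(k + 3)*(k + 4)) ≠ 0.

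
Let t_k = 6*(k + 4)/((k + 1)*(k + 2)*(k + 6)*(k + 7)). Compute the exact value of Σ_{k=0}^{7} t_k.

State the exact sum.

Σ = 10/21

t_(k+1)/t_k = (k + 1)*(k + 5)*(k + 6)/((k + 3)*(k + 4)*(k + 8)).
Factor: A=k + 1; B=k + 8; C=k**4 + 16*k**3 + 95*k**2 + 248*k + 240.
Key eq: (k + 1)·f(k+1) = (k + 7)·f(k) + (k**4 + 16*k**3 + 95*k**2 + 248*k + 240).
d = 6 from the (1,1,4) case.
A polynomial solution: f(k) = k*(k + 2)*(k + 3)*(k + 4)*(k + 5)*(k + 7)/12.
So s_k = (B(k−1)f/C)·t_k = (k*(k + 2)*(k + 7)**2/(12*(k + 4)))·t_k = k*(k + 7)/(2*(k**2 + 7*k + 6)).
Check: Δs_k = 6*(k + 4)/(k**4 + 16*k**3 + 83*k**2 + 152*k + 84). ✓
Sum = s_(8) − s_(0); s_(8) = 10/21, s_(0) = 0 ⇒ 10/21.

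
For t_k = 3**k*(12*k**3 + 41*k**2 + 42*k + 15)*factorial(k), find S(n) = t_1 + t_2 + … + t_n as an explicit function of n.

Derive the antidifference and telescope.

The ratio is 3*(12*k**4 + 89*k**3 + 237*k**2 + 270*k + 110)/(12*k**3 + 41*k**2 + 42*k + 15).
Factor: A=3*k + 3; B=1; C=k**3 + 41*k**2/12 + 7*k/2 + 5/4.
Set up (3*k + 3)·f(k+1) − (1)·f(k) − (k**3 + 41*k**2/12 + 7*k/2 + 5/4) = 0.
Bound: deg f ≤ 2.
A polynomial solution: f(k) = (4*k**2 + 3*k - 3)/12.
R(k) = B(k−1)·f(k)/C(k) = (4*k**2 + 3*k - 3)/(12*k**3 + 41*k**2 + 42*k + 15); s_k = R·t_k = 3**k*(4*k**2 + 3*k - 3)*factorial(k).
Verify: 3**k*(12*k**3 + 41*k**2 + 42*k + 15)*factorial(k) matches t_k.
s_(n+1) = 3**(n + 1)*(4*n**2 + 11*n + 4)*factorial(n + 1) and s_(1) = 12, so S(n) = 12*3**n*n**3*factorial(n) + 45*3**n*n**2*factorial(n) + 45*3**n*n*factorial(n) + 12*3**n*factorial(n) - 12.

S(n) = 12*3**n*n**3*factorial(n) + 45*3**n*n**2*factorial(n) + 45*3**n*n*factorial(n) + 12*3**n*factorial(n) - 12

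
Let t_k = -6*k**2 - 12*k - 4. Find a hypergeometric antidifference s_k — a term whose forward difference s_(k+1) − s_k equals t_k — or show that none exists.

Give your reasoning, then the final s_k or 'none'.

Compute t_(k+1)/t_k: get (3*k**2 + 12*k + 11)/(3*k**2 + 6*k + 2).
So A=1 and B=1, with C=k**2 + 2*k + 2/3.
Key eq: (1)·f(k+1) = (1)·f(k) + (k**2 + 2*k + 2/3).
deg f ≤ 3 (via 0,0,2).
A polynomial solution: f(k) = k*(2*k**2 + 3*k - 1)/6.
Certificate R = B(k−1)f/C = k*(2*k**2 + 3*k - 1)/(2*(3*k**2 + 6*k + 2)) gives s_k = k*(-2*k**2 - 3*k + 1).
Check: Δs_k = -6*k**2 - 12*k - 4. ✓

s_k = k*(-2*k**2 - 3*k + 1)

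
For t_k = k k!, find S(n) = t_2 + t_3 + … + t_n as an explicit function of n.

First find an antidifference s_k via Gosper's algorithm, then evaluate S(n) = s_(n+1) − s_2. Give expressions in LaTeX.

S(n) = n n! + n! - 2

Compute t_(k+1)/t_k: get (k + 1)**2/k.
Gosper form: A/B · C(k+1)/C(k) with A=k + 1, B=1, C=k.
Key eq: (k + 1)·f(k+1) = (1)·f(k) + (k).
Degrees (1,0,1) ⇒ d ≤ 0.
Match coefficients ⇒ f(k) = 1.
Then R = B(k−1)f/C = 1/k, so s_k = R(k)·t_k = factorial(k).
s_(k+1) − s_k = k*factorial(k) = t_k.
Σ_(k=2)^n t_k = s_(n+1) − s_(2) = (factorial(n + 1)) − (2), i.e. n*factorial(n) + factorial(n) - 2.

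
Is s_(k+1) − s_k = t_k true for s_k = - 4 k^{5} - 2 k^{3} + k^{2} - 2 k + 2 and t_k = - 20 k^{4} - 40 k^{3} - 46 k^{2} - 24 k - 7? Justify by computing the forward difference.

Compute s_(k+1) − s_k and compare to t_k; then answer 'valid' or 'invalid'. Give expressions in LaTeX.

s_(k+1) = -2*k - 4*(k + 1)**5 - 2*(k + 1)**3 + (k + 1)**2
s_(k+1) − s_k = -20*k**4 - 40*k**3 - 46*k**2 - 24*k - 7
(s_(k+1) − s_k) − t_k = 0

Valid — Δs_k = t_k.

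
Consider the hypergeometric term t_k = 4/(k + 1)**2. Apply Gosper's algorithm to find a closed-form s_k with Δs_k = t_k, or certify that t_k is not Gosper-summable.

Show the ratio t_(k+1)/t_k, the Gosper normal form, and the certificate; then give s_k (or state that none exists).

r(k) = (k + 1)**2/(k + 2)**2 after simplifying.
A = k**2 + 2*k + 1, B = k**2 + 4*k + 4, C = 1.
f must satisfy (k**2 + 2*k + 1)·f(k+1) − (k**2 + 2*k + 1)·f(k) = 1.
From deg A=2, deg B=2, deg C=0: d=0.
Write f(k) = c0. Then LHS − RHS = -1, requiring -1 = 0: contradictory. No certificate.

no hypergeometric antidifference exists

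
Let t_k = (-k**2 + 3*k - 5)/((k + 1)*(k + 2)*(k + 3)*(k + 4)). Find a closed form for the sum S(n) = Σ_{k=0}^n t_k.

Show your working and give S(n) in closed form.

S(n) = (-n**3 - 6*n**2 - 20*n - 15)/(3*(n**3 + 9*n**2 + 26*n + 24))

Compute t_(k+1)/t_k: get (k**3 + 2*k + 3)/(k**3 + 2*k**2 - 10*k + 25).
So A=k + 1 and B=k + 5, with C=k**2 - 3*k + 5.
f must satisfy (k + 1)·f(k+1) − (k + 4)·f(k) = k**2 - 3*k + 5.
deg f ≤ 3 (via 1,1,2).
Solve for f: f(k) = k*(k**2 + 3*k + 11)/3 (degree 3 ≤ 3).
Certificate R = B(k−1)f/C = k*(k + 4)*(k**2 + 3*k + 11)/(3*(k**2 - 3*k + 5)) gives s_k = k*(-k**2 - 3*k - 11)/(3*(k + 1)*(k + 2)*(k + 3)).
Δs = (-k**2 + 3*k - 5)/(k**4 + 10*k**3 + 35*k**2 + 50*k + 24), as required.
Evaluate: s_(n+1) = (-n**3 - 6*n**2 - 20*n - 15)/(3*(n**3 + 9*n**2 + 26*n + 24)); subtract s_(0) = 0 ⇒ S(n) = (-n**3 - 6*n**2 - 20*n - 15)/(3*(n**3 + 9*n**2 + 26*n + 24)).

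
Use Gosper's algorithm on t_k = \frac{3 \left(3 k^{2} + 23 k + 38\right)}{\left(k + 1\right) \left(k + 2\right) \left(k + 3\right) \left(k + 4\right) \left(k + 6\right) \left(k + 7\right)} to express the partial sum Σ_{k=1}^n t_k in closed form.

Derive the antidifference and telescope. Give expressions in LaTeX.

Compute t_(k+1)/t_k: get (k + 1)*(k + 6)*(23*k + 3*(k + 1)**2 + 61)/((k + 5)*(k + 8)*(3*k**2 + 23*k + 38)).
So A=k + 1 and B=k + 8, with C=k**3 + 38*k**2/3 + 51*k + 190/3.
f must satisfy (k + 1)·f(k+1) − (k + 7)·f(k) = k**3 + 38*k**2/3 + 51*k + 190/3.
From deg A=1, deg B=1, deg C=3: d=6.
A polynomial solution: f(k) = k*(k + 2)*(k + 4)*(k + 5)*(k**2 + 10*k + 27)/54.
R(k) = B(k−1)·f(k)/C(k) = k*(k + 2)*(k + 4)*(k + 7)*(k**2 + 10*k + 27)/(18*(3*k**2 + 23*k + 38)); s_k = R·t_k = k*(k**2 + 10*k + 27)/(6*(k**3 + 10*k**2 + 27*k + 18)).
Check: Δs_k = 3*(3*k**2 + 23*k + 38)/(k**6 + 23*k**5 + 207*k**4 + 925*k**3 + 2144*k**2 + 2412*k + 1008). ✓
Evaluate: s_(n+1) = (n**3 + 13*n**2 + 50*n + 38)/(6*(n**3 + 13*n**2 + 50*n + 56)); subtract s_(1) = 19/168 ⇒ S(n) = 3*n*(n**2 + 13*n + 50)/(56*(n**3 + 13*n**2 + 50*n + 56)).

S(n) = \frac{3 n \left(n^{2} + 13 n + 50\right)}{56 \left(n^{3} + 13 n^{2} + 50 n + 56\right)}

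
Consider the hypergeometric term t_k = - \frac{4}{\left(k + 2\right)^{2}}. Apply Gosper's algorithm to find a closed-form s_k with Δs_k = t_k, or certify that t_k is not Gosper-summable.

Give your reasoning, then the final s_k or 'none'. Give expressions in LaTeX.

The ratio is (k + 2)**2/(k + 3)**2.
Normal form (A,B,C) = (k**2 + 4*k + 4, k**2 + 6*k + 9, 1).
Solve (k**2 + 4*k + 4)·f(k+1) − (k**2 + 4*k + 4)·f(k) = 1.
d = 0 from the (2,2,0) case.
Generic f = c0 gives residual -1; -1 = 0 cannot hold, so t_k is not Gosper-summable.

none — t_k is not Gosper-summable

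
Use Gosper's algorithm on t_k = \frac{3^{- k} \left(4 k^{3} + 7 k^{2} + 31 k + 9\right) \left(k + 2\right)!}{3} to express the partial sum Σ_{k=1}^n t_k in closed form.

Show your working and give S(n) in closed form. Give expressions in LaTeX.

t_(k+1)/t_k = (4*k**4 + 31*k**3 + 114*k**2 + 222*k + 153)/(3*(4*k**3 + 7*k**2 + 31*k + 9)).
Take A(k)=k/3 + 1, B(k)=1, C(k)=k**3 + 7*k**2/4 + 31*k/4 + 9/4.
Key eq: (k/3 + 1)·f(k+1) = (1)·f(k) + (k**3 + 7*k**2/4 + 31*k/4 + 9/4).
Bound: deg f ≤ 2.
Coefficient equations give f(k) = 3*(4*k**2 - k + 4)/4.
Get s_k = R·t_k = (4*k**2 - k + 4)*factorial(k + 2)/3**k with R(k) = B(k−1)f(k)/C(k) = 3*(4*k**2 - k + 4)/(4*k**3 + 7*k**2 + 31*k + 9).
s_(k+1) − s_k = (4*k**3 + 7*k**2 + 31*k + 9)*factorial(k + 2)/(3*3**k) = t_k.
s_(n+1) = 3**(-n - 1)*(4*n**2 + 7*n + 7)*factorial(n + 3) and s_(1) = 14, so S(n) = (-42*3**n + 4*n**5*factorial(n) + 31*n**4*factorial(n) + 93*n**3*factorial(n) + 143*n**2*factorial(n) + 119*n*factorial(n) + 42*factorial(n))/(3*3**n).

S(n) = \frac{3^{- n} \left(- 42 \cdot 3^{n} + 4 n^{5} n! + 31 n^{4} n! + 93 n^{3} n! + 143 n^{2} n! + 119 n n! + 42 n!\right)}{3}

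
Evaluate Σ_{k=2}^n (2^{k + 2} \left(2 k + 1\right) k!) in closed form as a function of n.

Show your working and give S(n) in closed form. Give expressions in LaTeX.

Compute t_(k+1)/t_k: get 2*(k + 1)*(2*k + 3)/(2*k + 1).
Take A(k)=2*k + 2, B(k)=1, C(k)=k + 1/2.
Key eq: (2*k + 2)·f(k+1) = (1)·f(k) + (k + 1/2).
From deg A=1, deg B=0, deg C=1: d=0.
Solve for f: f(k) = 1/2 (degree 0 ≤ 0).
Certificate R = B(k−1)f/C = 1/(2*k + 1) gives s_k = 2**(k + 2)*factorial(k).
Check: Δs_k = 2**(k + 2)*(2*k + 1)*factorial(k). ✓
Σ_(k=2)^n t_k = s_(n+1) − s_(2) = (2**(n + 3)*factorial(n + 1)) − (32), i.e. 8*2**n*factorial(n + 1) - 32.

S(n) = 8 \cdot 2^{n} \left(n + 1\right)! - 32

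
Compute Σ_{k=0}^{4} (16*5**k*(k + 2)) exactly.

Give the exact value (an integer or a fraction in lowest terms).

t_(k+1)/t_k = 5*(k + 3)/(k + 2).
Gosper form: A/B · C(k+1)/C(k) with A=5, B=1, C=k + 2.
Key eq: (5)·f(k+1) = (1)·f(k) + (k + 2).
d = 1 from the (0,0,1) case.
Coefficient equations give f(k) = (4*k + 3)/16.
Then R = B(k−1)f/C = (4*k + 3)/(16*(k + 2)), so s_k = R(k)·t_k = 5**k*(4*k + 3).
Δs = 16*5**k*(k + 2), as required.
Telescoping: Σ = s_(5) − s_(0) = 71875 − (3) = 71872.

Σ = 71872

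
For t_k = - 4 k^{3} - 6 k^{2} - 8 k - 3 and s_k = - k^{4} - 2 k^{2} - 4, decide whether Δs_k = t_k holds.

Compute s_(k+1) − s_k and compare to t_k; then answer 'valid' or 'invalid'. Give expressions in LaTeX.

valid; difference matches t_k

s_(k+1) = -(k + 1)**4 - 2*(k + 1)**2 - 4
s_(k+1) − s_k = -4*k**3 - 6*k**2 - 8*k - 3
(s_(k+1) − s_k) − t_k = 0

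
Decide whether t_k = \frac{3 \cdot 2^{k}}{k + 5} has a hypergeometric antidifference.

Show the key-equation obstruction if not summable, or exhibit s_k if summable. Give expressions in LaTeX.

Compute t_(k+1)/t_k: get 2*(k + 5)/(k + 6).
A = 2*k + 10, B = k + 6, C = 1.
Need (2*k + 10)·f(k+1) − (k + 5)·f(k) = 1.
From deg A=1, deg B=1, deg C=0: d=-1.
Bound -1 < 0, so the key equation has no polynomial solution.

No — key equation has no polynomial f.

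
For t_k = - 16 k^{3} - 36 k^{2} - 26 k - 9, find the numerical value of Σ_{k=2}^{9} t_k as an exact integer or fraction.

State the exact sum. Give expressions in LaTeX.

t_(k+1)/t_k = (16*k**3 + 84*k**2 + 146*k + 87)/(16*k**3 + 36*k**2 + 26*k + 9).
So A=1 and B=1, with C=k**3 + 9*k**2/4 + 13*k/8 + 9/16.
Solve (1)·f(k+1) − (1)·f(k) = k**3 + 9*k**2/4 + 13*k/8 + 9/16.
d = 4 from the (0,0,3) case.
A polynomial solution: f(k) = k*(4*k**3 + 4*k**2 - k + 2)/16.
R(k) = B(k−1)·f(k)/C(k) = k*(4*k**3 + 4*k**2 - k + 2)/(16*k**3 + 36*k**2 + 26*k + 9); s_k = R·t_k = k*(-4*k**3 - 4*k**2 + k - 2).
Verify: -16*k**3 - 36*k**2 - 26*k - 9 matches t_k.
Telescoping: Σ = s_(10) − s_(2) = -43920 − (-96) = -43824.

Σ = -43824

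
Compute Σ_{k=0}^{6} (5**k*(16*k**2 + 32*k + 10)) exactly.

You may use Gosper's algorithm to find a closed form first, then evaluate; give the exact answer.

Ratio r(k) = 5*(8*k**2 + 32*k + 29)/(8*k**2 + 16*k + 5).
Normal form (A,B,C) = (5, 1, k**2 + 2*k + 5/8).
Key eq: (5)·f(k+1) = (1)·f(k) + (k**2 + 2*k + 5/8).
Bound: deg f ≤ 2.
Solve for f: f(k) = k*(2*k - 1)/8 (degree 2 ≤ 2).
R(k) = B(k−1)·f(k)/C(k) = k*(2*k - 1)/(8*k**2 + 16*k + 5); s_k = R·t_k = 2*5**k*k*(2*k - 1).
Δs = 5**k*(16*k**2 + 32*k + 10), as required.
Telescoping: Σ = s_(7) − s_(0) = 14218750 − (0) = 14218750.

Σ = 14218750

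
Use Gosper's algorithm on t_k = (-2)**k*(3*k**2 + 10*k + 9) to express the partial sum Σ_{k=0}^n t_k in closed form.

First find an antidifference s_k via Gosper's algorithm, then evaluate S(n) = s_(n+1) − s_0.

S(n) = -(-2)**(n + 1)*n**2 - (-2)**(n + 3)*n - (-2)**(n + 3) + 1

t_(k+1)/t_k = 2*(-3*k**2 - 16*k - 22)/(3*k**2 + 10*k + 9).
A = -2, B = 1, C = k**2 + 10*k/3 + 3.
Need (-2)·f(k+1) − (1)·f(k) = k**2 + 10*k/3 + 3.
deg f ≤ 2 (via 0,0,2).
Coefficient equations give f(k) = -(k + 1)**2/3.
Certificate R = B(k−1)f/C = -(k + 1)**2/(3*k**2 + 10*k + 9) gives s_k = (-2)**k*(-k**2 - 2*k - 1).
Δs = (-2)**k*(3*k**2 + 10*k + 9), as required.
Evaluate: s_(n+1) = 2*(-2)**n*(n**2 + 4*n + 4); subtract s_(0) = -1 ⇒ S(n) = -(-2)**(n + 1)*n**2 - (-2)**(n + 3)*n - (-2)**(n + 3) + 1.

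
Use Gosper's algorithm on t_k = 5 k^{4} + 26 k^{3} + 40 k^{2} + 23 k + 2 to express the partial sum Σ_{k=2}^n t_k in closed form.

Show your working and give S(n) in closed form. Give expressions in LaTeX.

r(k) = (5*k**4 + 46*k**3 + 148*k**2 + 201*k + 96)/(5*k**4 + 26*k**3 + 40*k**2 + 23*k + 2) after simplifying.
Gosper form: A/B · C(k+1)/C(k) with A=1, B=1, C=k**4 + 26*k**3/5 + 8*k**2 + 23*k/5 + 2/5.
Solve (1)·f(k+1) − (1)·f(k) = k**4 + 26*k**3/5 + 8*k**2 + 23*k/5 + 2/5.
From deg A=0, deg B=0, deg C=4: d=5.
Solve for f: f(k) = k*(k**4 + 4*k**3 + 2*k**2 - 2*k - 3)/5 (degree 5 ≤ 5).
So s_k = (B(k−1)f/C)·t_k = (k*(k**4 + 4*k**3 + 2*k**2 - 2*k - 3)/(5*k**4 + 26*k**3 + 40*k**2 + 23*k + 2))·t_k = k*(k**4 + 4*k**3 + 2*k**2 - 2*k - 3).
Δs = 5*k**4 + 26*k**3 + 40*k**2 + 23*k + 2, as required.
Evaluate: s_(n+1) = n**5 + 9*n**4 + 28*n**3 + 38*n**2 + 20*n + 2; subtract s_(2) = 98 ⇒ S(n) = n**5 + 9*n**4 + 28*n**3 + 38*n**2 + 20*n - 96.

S(n) = n^{5} + 9 n^{4} + 28 n^{3} + 38 n^{2} + 20 n - 96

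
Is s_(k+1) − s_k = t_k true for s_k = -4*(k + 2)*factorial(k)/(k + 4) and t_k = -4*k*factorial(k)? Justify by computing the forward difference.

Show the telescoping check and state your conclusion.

s_(k+1) = -4*(k + 3)*factorial(k + 1)/(k + 5)
s_(k+1) − s_k = -4*(k**3 + 7*k**2 + 12*k + 2)*factorial(k)/((k + 4)*(k + 5))
(s_(k+1) − s_k) − t_k = 8*(k**2 + 4*k - 1)*factorial(k)/((k + 4)*(k + 5))

Invalid: residual 8*(k**2 + 4*k - 1)*factorial(k)/((k + 4)*(k + 5)) ≠ 0.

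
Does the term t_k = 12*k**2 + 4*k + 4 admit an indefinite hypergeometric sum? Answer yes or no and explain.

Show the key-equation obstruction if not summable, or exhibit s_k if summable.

Yes. s_k = 4*k*(k**2 - k + 1).

Compute t_(k+1)/t_k: get (k + 3*(k + 1)**2 + 2)/(3*k**2 + k + 1).
So A=1 and B=1, with C=k**2 + k/3 + 1/3.
Solve (1)·f(k+1) − (1)·f(k) = k**2 + k/3 + 1/3.
d = 3 from the (0,0,2) case.
Coefficient equations give f(k) = k*(k**2 - k + 1)/3.
Then R = B(k−1)f/C = k*(k**2 - k + 1)/(3*k**2 + k + 1), so s_k = R(k)·t_k = 4*k*(k**2 - k + 1).
Δs = 12*k**2 + 4*k + 4, as required.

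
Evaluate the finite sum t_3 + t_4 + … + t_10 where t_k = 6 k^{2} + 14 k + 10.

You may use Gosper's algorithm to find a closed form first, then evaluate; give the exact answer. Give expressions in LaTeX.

Σ = 3088

The ratio is (3*k**2 + 13*k + 15)/(3*k**2 + 7*k + 5).
So A=1 and B=1, with C=k**2 + 7*k/3 + 5/3.
f must satisfy (1)·f(k+1) − (1)·f(k) = k**2 + 7*k/3 + 5/3.
From deg A=0, deg B=0, deg C=2: d=3.
A polynomial solution: f(k) = k*(k**2 + 2*k + 2)/3.
R(k) = B(k−1)·f(k)/C(k) = k*(k**2 + 2*k + 2)/(3*k**2 + 7*k + 5); s_k = R·t_k = 2*k*(k**2 + 2*k + 2).
Check: Δs_k = 6*k**2 + 14*k + 10. ✓
Σ_(k=3)^(10) t_k = s_(11) − s_(3) = 3190 − (102) = 3088.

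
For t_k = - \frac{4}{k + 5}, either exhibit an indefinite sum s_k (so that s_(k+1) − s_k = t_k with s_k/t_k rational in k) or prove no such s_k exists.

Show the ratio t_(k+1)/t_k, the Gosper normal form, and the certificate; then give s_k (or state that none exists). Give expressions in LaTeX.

not Gosper-summable; s_k does not exist

The ratio is (k + 5)/(k + 6).
Normal form (A,B,C) = (k + 5, k + 6, 1).
Solve (k + 5)·f(k+1) − (k + 5)·f(k) = 1.
deg f ≤ 0 (via 1,1,0).
Write f(k) = c0. Then LHS − RHS = -1, requiring -1 = 0: contradictory. No certificate.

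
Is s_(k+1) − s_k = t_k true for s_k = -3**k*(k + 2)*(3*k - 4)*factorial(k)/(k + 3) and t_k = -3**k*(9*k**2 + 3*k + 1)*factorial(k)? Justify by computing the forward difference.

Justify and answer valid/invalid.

Invalid: residual 3**k*(9*k**3 + 30*k**2 + 7*k + 7)*factorial(k)/((k + 3)*(k + 4)) ≠ 0.

s_(k+1) = -3**(k + 1)*(k + 3)*(3*k - 1)*factorial(k + 1)/(k + 4)
s_(k+1) − s_k = -3**k*(9*k**4 + 57*k**3 + 100*k**2 + 36*k + 5)*factorial(k)/((k + 3)*(k + 4))
(s_(k+1) − s_k) − t_k = 3**k*(9*k**3 + 30*k**2 + 7*k + 7)*factorial(k)/((k + 3)*(k + 4))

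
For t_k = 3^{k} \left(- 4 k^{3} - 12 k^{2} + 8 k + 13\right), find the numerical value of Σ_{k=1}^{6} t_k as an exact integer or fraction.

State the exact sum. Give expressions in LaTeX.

Σ = -1119756

Compute t_(k+1)/t_k: get 3*(4*k**3 + 24*k**2 + 28*k - 5)/(4*k**3 + 12*k**2 - 8*k - 13).
Gosper form: A/B · C(k+1)/C(k) with A=3, B=1, C=k**3 + 3*k**2 - 2*k - 13/4.
Set up (3)·f(k+1) − (1)·f(k) − (k**3 + 3*k**2 - 2*k - 13/4) = 0.
Bound: deg f ≤ 3.
Match coefficients ⇒ f(k) = (k + 1)*(2*k**2 - 5*k + 1)/4.
Then R = B(k−1)f/C = (k + 1)*(2*k**2 - 5*k + 1)/(4*k**3 + 12*k**2 - 8*k - 13), so s_k = R(k)·t_k = 3**k*(-2*k**3 + 3*k**2 + 4*k - 1).
Check: Δs_k = 3**k*(-4*k**3 - 12*k**2 + 8*k + 13). ✓
Telescoping: Σ = s_(7) − s_(1) = -1119744 − (12) = -1119756.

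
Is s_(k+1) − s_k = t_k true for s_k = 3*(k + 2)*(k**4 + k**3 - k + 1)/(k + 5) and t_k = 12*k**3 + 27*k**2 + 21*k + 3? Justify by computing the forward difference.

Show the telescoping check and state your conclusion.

Invalid: residual 9*(-3*k**4 - 28*k**3 - 52*k**2 - 37*k - 4)/(k**2 + 11*k + 30) ≠ 0.

s_(k+1) = 3*(k + 3)*(-k + (k + 1)**4 + (k + 1)**3)/(k + 6)
s_(k+1) − s_k = 6*(2*k**5 + 22*k**4 + 71*k**3 + 96*k**2 + 55*k + 9)/(k**2 + 11*k + 30)
(s_(k+1) − s_k) − t_k = 9*(-3*k**4 - 28*k**3 - 52*k**2 - 37*k - 4)/(k**2 + 11*k + 30)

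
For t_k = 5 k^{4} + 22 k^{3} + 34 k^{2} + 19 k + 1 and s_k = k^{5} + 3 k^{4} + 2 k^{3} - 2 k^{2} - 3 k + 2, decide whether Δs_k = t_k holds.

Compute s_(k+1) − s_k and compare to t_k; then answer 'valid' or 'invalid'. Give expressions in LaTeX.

valid (s_(k+1) − s_k reduces to t_k)

s_(k+1) = k**5 + 8*k**4 + 24*k**3 + 32*k**2 + 16*k + 3
s_(k+1) − s_k = 5*k**4 + 22*k**3 + 34*k**2 + 19*k + 1
(s_(k+1) − s_k) − t_k = 0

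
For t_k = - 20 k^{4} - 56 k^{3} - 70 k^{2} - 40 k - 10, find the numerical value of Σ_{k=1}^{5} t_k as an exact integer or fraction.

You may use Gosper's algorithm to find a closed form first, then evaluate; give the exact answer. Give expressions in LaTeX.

Σ = -36680

Ratio r(k) = (10*k**4 + 68*k**3 + 179*k**2 + 214*k + 98)/(10*k**4 + 28*k**3 + 35*k**2 + 20*k + 5).
Gosper form: A/B · C(k+1)/C(k) with A=1, B=1, C=k**4 + 14*k**3/5 + 7*k**2/2 + 2*k + 1/2.
f must satisfy (1)·f(k+1) − (1)·f(k) = k**4 + 14*k**3/5 + 7*k**2/2 + 2*k + 1/2.
deg f ≤ 5 (via 0,0,4).
Match coefficients ⇒ f(k) = k*(4*k**4 + 4*k**3 + 2*k**2 - k + 1)/20.
Get s_k = R·t_k = k*(-4*k**4 - 4*k**3 - 2*k**2 + k - 1) with R(k) = B(k−1)f(k)/C(k) = k*(4*k**4 + 4*k**3 + 2*k**2 - k + 1)/(2*(10*k**4 + 28*k**3 + 35*k**2 + 20*k + 5)).
Verify: -20*k**4 - 56*k**3 - 70*k**2 - 40*k - 10 matches t_k.
Telescoping: Σ = s_(6) − s_(1) = -36690 − (-10) = -36680.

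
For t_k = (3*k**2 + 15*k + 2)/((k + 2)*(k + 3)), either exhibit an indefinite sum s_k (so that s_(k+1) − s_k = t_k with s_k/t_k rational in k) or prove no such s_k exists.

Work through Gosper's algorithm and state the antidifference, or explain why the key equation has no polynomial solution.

s_k = k*(3*k - 2)/(k + 2)

r(k) = (k + 2)*(15*k + 3*(k + 1)**2 + 17)/((k + 4)*(3*k**2 + 15*k + 2)) after simplifying.
A = k + 2, B = k + 4, C = k**2 + 5*k + 2/3.
Need (k + 2)·f(k+1) − (k + 3)·f(k) = k**2 + 5*k + 2/3.
Degrees (1,1,2) ⇒ d ≤ 2.
A polynomial solution: f(k) = k*(3*k - 2)/3.
Certificate R = B(k−1)f/C = k*(k + 3)*(3*k - 2)/(3*k**2 + 15*k + 2) gives s_k = k*(3*k - 2)/(k + 2).
s_(k+1) − s_k = (3*k**2 + 15*k + 2)/(k**2 + 5*k + 6) = t_k.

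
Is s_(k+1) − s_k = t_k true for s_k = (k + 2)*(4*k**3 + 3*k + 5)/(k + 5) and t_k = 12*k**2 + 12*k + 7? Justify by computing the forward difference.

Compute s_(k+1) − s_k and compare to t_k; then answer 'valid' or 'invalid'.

Invalid: residual 6*(-4*k**3 - 36*k**2 - 32*k - 15)/(k**2 + 11*k + 30) ≠ 0.

s_(k+1) = (k + 3)*(3*k + 4*(k + 1)**3 + 8)/(k + 6)
s_(k+1) − s_k = (12*k**4 + 120*k**3 + 283*k**2 + 245*k + 120)/(k**2 + 11*k + 30)
(s_(k+1) − s_k) − t_k = 6*(-4*k**3 - 36*k**2 - 32*k - 15)/(k**2 + 11*k + 30)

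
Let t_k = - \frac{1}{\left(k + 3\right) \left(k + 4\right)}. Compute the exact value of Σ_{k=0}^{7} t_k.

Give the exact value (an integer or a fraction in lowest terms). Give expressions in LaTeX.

Σ = -8/33

t_(k+1)/t_k = (k + 3)/(k + 5).
Gosper form: A/B · C(k+1)/C(k) with A=k + 3, B=k + 5, C=1.
Solve (k + 3)·f(k+1) − (k + 4)·f(k) = 1.
d = 1 from the (1,1,0) case.
Match coefficients ⇒ f(k) = k/3.
So s_k = (B(k−1)f/C)·t_k = (k*(k + 4)/3)·t_k = -k/(3*k + 9).
s_(k+1) − s_k = -1/(k**2 + 7*k + 12) = t_k.
Σ_(k=0)^(7) t_k = s_(8) − s_(0) = -8/33 − (0) = -8/33.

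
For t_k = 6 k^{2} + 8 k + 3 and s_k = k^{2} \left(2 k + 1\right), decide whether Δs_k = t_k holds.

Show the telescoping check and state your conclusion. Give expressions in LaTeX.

s_(k+1) = (k + 1)**2*(2*k + 3)
s_(k+1) − s_k = 6*k**2 + 8*k + 3
(s_(k+1) − s_k) − t_k = 0

Valid — Δs_k = t_k.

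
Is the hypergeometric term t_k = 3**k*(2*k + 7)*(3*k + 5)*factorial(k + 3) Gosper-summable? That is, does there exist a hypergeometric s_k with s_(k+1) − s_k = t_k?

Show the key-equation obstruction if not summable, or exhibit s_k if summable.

Yes. s_k = 3**k*(2*k + 1)*factorial(k + 3).

r(k) = 3*(k + 4)*(2*k + 9)*(3*k + 8)/((2*k + 7)*(3*k + 5)) after simplifying.
Take A(k)=3*k + 12, B(k)=1, C(k)=k**2 + 31*k/6 + 35/6.
Need (3*k + 12)·f(k+1) − (1)·f(k) = k**2 + 31*k/6 + 35/6.
Bound: deg f ≤ 1.
Solving with deg f ≤ 1: f(k) = (2*k + 1)/6.
Get s_k = R·t_k = 3**k*(2*k + 1)*factorial(k + 3) with R(k) = B(k−1)f(k)/C(k) = (2*k + 1)/((2*k + 7)*(3*k + 5)).
Check: Δs_k = 3**k*(2*k + 7)*(3*k + 5)*factorial(k + 3). ✓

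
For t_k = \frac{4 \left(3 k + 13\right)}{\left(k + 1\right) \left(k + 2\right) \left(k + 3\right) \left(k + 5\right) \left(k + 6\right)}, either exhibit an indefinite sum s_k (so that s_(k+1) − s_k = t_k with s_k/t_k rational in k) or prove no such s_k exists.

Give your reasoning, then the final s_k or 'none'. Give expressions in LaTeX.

s_k = \frac{2 k \left(k^{2} + 8 k + 17\right)}{5 \left(k^{3} + 8 k^{2} + 17 k + 10\right)}

The ratio is (k + 1)*(k + 5)*(3*k + 16)/((k + 4)*(k + 7)*(3*k + 13)).
Take A(k)=k + 1, B(k)=k + 7, C(k)=k**2 + 25*k/3 + 52/3.
Need (k + 1)·f(k+1) − (k + 6)·f(k) = k**2 + 25*k/3 + 52/3.
Degrees (1,1,2) ⇒ d ≤ 5.
Solving with deg f ≤ 5: f(k) = k*(k + 3)*(k + 4)*(k**2 + 8*k + 17)/30.
Then R = B(k−1)f/C = k*(k + 3)*(k + 6)*(k**2 + 8*k + 17)/(10*(3*k + 13)), so s_k = R(k)·t_k = 2*k*(k**2 + 8*k + 17)/(5*(k**3 + 8*k**2 + 17*k + 10)).
Check: Δs_k = 4*(3*k + 13)/(k**5 + 17*k**4 + 107*k**3 + 307*k**2 + 396*k + 180). ✓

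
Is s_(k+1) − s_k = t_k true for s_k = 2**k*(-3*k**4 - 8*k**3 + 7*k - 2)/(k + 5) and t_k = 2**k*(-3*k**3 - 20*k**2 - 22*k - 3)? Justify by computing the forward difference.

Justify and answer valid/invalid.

Invalid: residual 2**k*(9*k**4 + 96*k**3 + 360*k**2 + 351*k + 42)/(k**2 + 11*k + 30) ≠ 0.

s_(k+1) = 2**(k + 1)*(7*k - 3*(k + 1)**4 - 8*(k + 1)**3 + 5)/(k + 6)
s_(k+1) − s_k = 2**k*(-3*k**5 - 44*k**4 - 236*k**3 - 485*k**2 - 342*k - 48)/(k**2 + 11*k + 30)
(s_(k+1) − s_k) − t_k = 2**k*(9*k**4 + 96*k**3 + 360*k**2 + 351*k + 42)/(k**2 + 11*k + 30)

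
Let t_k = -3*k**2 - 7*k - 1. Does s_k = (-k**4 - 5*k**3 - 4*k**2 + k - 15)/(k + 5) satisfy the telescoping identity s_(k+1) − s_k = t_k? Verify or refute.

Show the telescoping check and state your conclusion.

Invalid: residual 4*k*(k**2 + 10*k + 19)/(k**2 + 11*k + 30) ≠ 0.

s_(k+1) = (-k**4 - 9*k**3 - 25*k**2 - 26*k - 24)/(k + 6)
s_(k+1) − s_k = (-3*k**4 - 36*k**3 - 128*k**2 - 145*k - 30)/(k**2 + 11*k + 30)
(s_(k+1) − s_k) − t_k = 4*k*(k**2 + 10*k + 19)/(k**2 + 11*k + 30)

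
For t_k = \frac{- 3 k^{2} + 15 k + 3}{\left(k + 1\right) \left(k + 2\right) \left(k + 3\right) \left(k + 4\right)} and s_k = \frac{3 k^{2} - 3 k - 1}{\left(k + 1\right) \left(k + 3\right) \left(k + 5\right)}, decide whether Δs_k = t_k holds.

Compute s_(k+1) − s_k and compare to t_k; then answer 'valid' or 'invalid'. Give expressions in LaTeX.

s_(k+1) = (-3*k + 3*(k + 1)**2 - 4)/((k + 2)*(k + 4)*(k + 6))
s_(k+1) − s_k = 3*(-k**4 + 35*k**2 + 70*k + 11)/(k**6 + 21*k**5 + 175*k**4 + 735*k**3 + 1624*k**2 + 1764*k + 720)
(s_(k+1) − s_k) − t_k = 3*(6*k**3 + 9*k**2 - 91*k - 19)/(k**6 + 21*k**5 + 175*k**4 + 735*k**3 + 1624*k**2 + 1764*k + 720)

Invalid: residual \frac{3 \left(6 k^{3} + 9 k^{2} - 91 k - 19\right)}{k^{6} + 21 k^{5} + 175 k^{4} + 735 k^{3} + 1624 k^{2} + 1764 k + 720} ≠ 0.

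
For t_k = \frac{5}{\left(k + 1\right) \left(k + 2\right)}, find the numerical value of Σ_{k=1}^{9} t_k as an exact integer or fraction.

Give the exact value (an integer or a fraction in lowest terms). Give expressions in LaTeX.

Σ = 45/22

r(k) = (k + 1)/(k + 3) after simplifying.
So A=k + 1 and B=k + 3, with C=1.
Key eq: (k + 1)·f(k+1) = (k + 2)·f(k) + (1).
Bound: deg f ≤ 1.
Coefficient equations give f(k) = k.
Get s_k = R·t_k = 5*k/(k + 1) with R(k) = B(k−1)f(k)/C(k) = k*(k + 2).
s_(k+1) − s_k = 5/(k**2 + 3*k + 2) = t_k.
Sum = s_(10) − s_(1); s_(10) = 50/11, s_(1) = 5/2 ⇒ 45/22.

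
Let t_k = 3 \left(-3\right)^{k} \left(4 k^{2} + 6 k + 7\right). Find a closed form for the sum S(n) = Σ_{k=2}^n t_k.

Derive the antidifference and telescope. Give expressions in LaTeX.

t_(k+1)/t_k = 3*(-4*k**2 - 14*k - 17)/(4*k**2 + 6*k + 7).
Gosper form: A/B · C(k+1)/C(k) with A=-3, B=1, C=k**2 + 3*k/2 + 7/4.
Set up (-3)·f(k+1) − (1)·f(k) − (k**2 + 3*k/2 + 7/4) = 0.
Degrees (0,0,2) ⇒ d ≤ 2.
A polynomial solution: f(k) = -(k**2 + 1)/4.
Then R = B(k−1)f/C = -(k**2 + 1)/(4*k**2 + 6*k + 7), so s_k = R(k)·t_k = (-3)**(k + 1)*(k**2 + 1).
Δs = 3*(-3)**k*(4*k**2 + 6*k + 7), as required.
Telescope: S(n) = s_(n+1) − s_(2) = (-3)**(n + 2)*(n**2 + 2*n + 2) − (-135) = 9*(-3)**n*n**2 + 18*(-3)**n*n + 18*(-3)**n + 135.

S(n) = 9 \left(-3\right)^{n} n^{2} + 18 \left(-3\right)^{n} n + 18 \left(-3\right)^{n} + 135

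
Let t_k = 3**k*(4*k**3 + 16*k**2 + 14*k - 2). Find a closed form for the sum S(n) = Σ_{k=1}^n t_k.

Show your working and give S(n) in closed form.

Step 1: r(k) = 3*(2*k**3 + 14*k**2 + 29*k + 16)/(2*k**3 + 8*k**2 + 7*k - 1).
Gosper form: A/B · C(k+1)/C(k) with A=3, B=1, C=k**3 + 4*k**2 + 7*k/2 - 1/2.
Solve (3)·f(k+1) − (1)·f(k) = k**3 + 4*k**2 + 7*k/2 - 1/2.
Bound: deg f ≤ 3.
A polynomial solution: f(k) = (2*k**3 - k**2 + k - 4)/4.
R(k) = B(k−1)·f(k)/C(k) = (2*k**3 - k**2 + k - 4)/(2*(2*k**3 + 8*k**2 + 7*k - 1)); s_k = R·t_k = 3**k*(2*k**3 - k**2 + k - 4).
Verify: 3**k*(4*k**3 + 16*k**2 + 14*k - 2) matches t_k.
Evaluate: s_(n+1) = 3**(n + 1)*(2*n**3 + 5*n**2 + 5*n - 2); subtract s_(1) = -6 ⇒ S(n) = 6*3**n*n**3 + 15*3**n*n**2 + 15*3**n*n - 6*3**n + 6.

S(n) = 6*3**n*n**3 + 15*3**n*n**2 + 15*3**n*n - 6*3**n + 6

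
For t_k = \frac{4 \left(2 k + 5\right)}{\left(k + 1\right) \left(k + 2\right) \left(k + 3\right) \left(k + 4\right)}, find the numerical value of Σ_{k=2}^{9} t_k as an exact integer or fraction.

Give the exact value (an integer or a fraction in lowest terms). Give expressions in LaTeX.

The ratio is (k + 1)*(2*k + 7)/((k + 5)*(2*k + 5)).
So A=k + 1 and B=k + 5, with C=k + 5/2.
Solve (k + 1)·f(k+1) − (k + 4)·f(k) = k + 5/2.
Bound: deg f ≤ 3.
Solving with deg f ≤ 3: f(k) = k*(k + 2)*(k + 4)/6.
Certificate R = B(k−1)f/C = k*(k + 2)*(k + 4)**2/(3*(2*k + 5)) gives s_k = 4*k*(k + 4)/(3*(k**2 + 4*k + 3)).
Verify: 4*(2*k + 5)/(k**4 + 10*k**3 + 35*k**2 + 50*k + 24) matches t_k.
Σ_(k=2)^(9) t_k = s_(10) − s_(2) = 560/429 − (16/15) = 512/2145.

Σ = 512/2145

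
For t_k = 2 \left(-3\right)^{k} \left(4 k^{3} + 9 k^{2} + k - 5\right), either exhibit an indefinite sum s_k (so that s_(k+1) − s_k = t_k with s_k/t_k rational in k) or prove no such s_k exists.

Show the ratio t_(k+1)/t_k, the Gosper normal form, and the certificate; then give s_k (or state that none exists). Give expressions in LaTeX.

Ratio r(k) = 3*(-4*k**3 - 21*k**2 - 31*k - 9)/(4*k**3 + 9*k**2 + k - 5).
A = -3, B = 1, C = k**3 + 9*k**2/4 + k/4 - 5/4.
Need (-3)·f(k+1) − (1)·f(k) = k**3 + 9*k**2/4 + k/4 - 5/4.
Degrees (0,0,3) ⇒ d ≤ 3.
Match coefficients ⇒ f(k) = -(2*k**3 - 4*k - 1)/8.
So s_k = (B(k−1)f/C)·t_k = (-(2*k**3 - 4*k - 1)/(2*(4*k + 5)*(k**2 + k - 1)))·t_k = (-3)**k*(-2*k**3 + 4*k + 1).
Δs = 2*(-3)**k*(4*k**3 + 9*k**2 + k - 5), as required.

s_k = \left(-3\right)^{k} \left(- 2 k^{3} + 4 k + 1\right)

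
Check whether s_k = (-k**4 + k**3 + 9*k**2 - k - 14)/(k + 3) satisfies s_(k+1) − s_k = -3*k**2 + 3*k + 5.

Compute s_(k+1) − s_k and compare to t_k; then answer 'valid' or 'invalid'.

s_(k+1) = (-k**4 - 3*k**3 + 6*k**2 + 16*k - 6)/(k + 4)
s_(k+1) − s_k = (-3*k**4 - 16*k**3 - k**2 + 60*k + 38)/(k**2 + 7*k + 12)
(s_(k+1) − s_k) − t_k = (2*k**3 + 9*k**2 - 11*k - 22)/(k**2 + 7*k + 12)

Invalid: residual (2*k**3 + 9*k**2 - 11*k - 22)/(k**2 + 7*k + 12) ≠ 0.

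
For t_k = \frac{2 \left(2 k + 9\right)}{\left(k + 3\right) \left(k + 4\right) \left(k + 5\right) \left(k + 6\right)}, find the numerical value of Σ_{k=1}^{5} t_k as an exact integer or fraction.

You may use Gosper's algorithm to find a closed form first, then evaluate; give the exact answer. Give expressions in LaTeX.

Σ = 25/396

The ratio is (k + 3)*(2*k + 11)/((k + 7)*(2*k + 9)).
Factor: A=k + 3; B=k + 7; C=k + 9/2.
Key eq: (k + 3)·f(k+1) = (k + 6)·f(k) + (k + 9/2).
From deg A=1, deg B=1, deg C=1: d=3.
Solving with deg f ≤ 3: f(k) = k*(k + 4)*(k + 8)/30.
R(k) = B(k−1)·f(k)/C(k) = k*(k + 4)*(k + 6)*(k + 8)/(15*(2*k + 9)); s_k = R·t_k = 2*k*(k + 8)/(15*(k**2 + 8*k + 15)).
s_(k+1) − s_k = 2*(2*k + 9)/(k**4 + 18*k**3 + 119*k**2 + 342*k + 360) = t_k.
Sum = s_(6) − s_(1); s_(6) = 56/495, s_(1) = 1/20 ⇒ 25/396.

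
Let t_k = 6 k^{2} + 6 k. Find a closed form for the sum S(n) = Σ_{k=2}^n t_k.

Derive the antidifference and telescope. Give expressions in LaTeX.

S(n) = 2 n^{3} + 6 n^{2} + 4 n - 12

The ratio is (k + 2)/k.
Normal form (A,B,C) = (1, 1, k**2 + k).
Key eq: (1)·f(k+1) = (1)·f(k) + (k**2 + k).
d = 3 from the (0,0,2) case.
Coefficient equations give f(k) = k*(k - 1)*(k + 1)/3.
R(k) = B(k−1)·f(k)/C(k) = (k - 1)/3; s_k = R·t_k = 2*k*(k**2 - 1).
Verify: 6*k*(k + 1) matches t_k.
Evaluate: s_(n+1) = 2*n*(n**2 + 3*n + 2); subtract s_(2) = 12 ⇒ S(n) = 2*n**3 + 6*n**2 + 4*n - 12.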